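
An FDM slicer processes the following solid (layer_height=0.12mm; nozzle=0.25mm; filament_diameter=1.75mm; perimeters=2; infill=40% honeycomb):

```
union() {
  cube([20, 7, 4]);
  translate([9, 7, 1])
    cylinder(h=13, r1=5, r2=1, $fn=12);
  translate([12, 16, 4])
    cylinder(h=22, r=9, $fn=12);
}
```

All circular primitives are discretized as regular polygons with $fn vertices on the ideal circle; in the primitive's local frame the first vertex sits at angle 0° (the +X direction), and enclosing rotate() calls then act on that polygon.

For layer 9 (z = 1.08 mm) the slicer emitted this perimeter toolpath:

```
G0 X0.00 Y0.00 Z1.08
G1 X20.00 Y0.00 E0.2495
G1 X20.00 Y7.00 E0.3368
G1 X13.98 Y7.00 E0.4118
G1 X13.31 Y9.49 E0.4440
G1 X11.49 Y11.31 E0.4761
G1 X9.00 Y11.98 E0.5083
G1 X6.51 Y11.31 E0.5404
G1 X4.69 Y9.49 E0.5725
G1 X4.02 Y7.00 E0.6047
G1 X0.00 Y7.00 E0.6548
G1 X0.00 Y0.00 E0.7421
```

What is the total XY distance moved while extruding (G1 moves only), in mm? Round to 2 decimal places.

Sum the Euclidean lengths of each G1 segment: total = 59.50 mm.

59.50 mm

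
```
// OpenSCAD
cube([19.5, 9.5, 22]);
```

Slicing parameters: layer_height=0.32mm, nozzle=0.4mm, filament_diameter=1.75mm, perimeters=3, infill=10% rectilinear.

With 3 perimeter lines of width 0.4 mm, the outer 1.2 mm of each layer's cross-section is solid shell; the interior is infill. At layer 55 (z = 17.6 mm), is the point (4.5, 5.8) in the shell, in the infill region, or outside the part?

At z = 17.6 mm: the 19.5×9.5 cube contributes its full rectangle. Overall, the cross-section is a single solid region. The nearest boundary edge runs (19.50, 9.50)→(0.00, 9.50); distance from the point to it = 3.70 mm. The point is inside the cross-section and 3.70 mm from the nearest boundary — more than the 1.2 mm shell width (3 × 0.4), so it's in the infill interior.

infill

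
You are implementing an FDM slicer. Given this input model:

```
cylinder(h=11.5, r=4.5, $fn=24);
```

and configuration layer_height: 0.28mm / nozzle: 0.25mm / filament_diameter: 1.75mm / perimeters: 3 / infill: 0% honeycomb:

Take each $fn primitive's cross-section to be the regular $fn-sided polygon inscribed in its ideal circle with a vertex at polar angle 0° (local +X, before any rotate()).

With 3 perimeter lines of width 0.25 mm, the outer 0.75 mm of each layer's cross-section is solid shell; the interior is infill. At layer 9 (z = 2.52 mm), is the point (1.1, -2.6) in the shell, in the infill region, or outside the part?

At z = 2.52 mm: the cylinder: section is a regular 24-gon, circumradius r=4.5. Overall, the cross-section is a single solid region. The nearest boundary edge runs (1.16, -4.35)→(2.25, -3.90); distance from the point to it = 1.64 mm. The point is inside the cross-section and 1.64 mm from the nearest boundary — more than the 0.75 mm shell width (3 × 0.25), so it's in the infill interior.

infill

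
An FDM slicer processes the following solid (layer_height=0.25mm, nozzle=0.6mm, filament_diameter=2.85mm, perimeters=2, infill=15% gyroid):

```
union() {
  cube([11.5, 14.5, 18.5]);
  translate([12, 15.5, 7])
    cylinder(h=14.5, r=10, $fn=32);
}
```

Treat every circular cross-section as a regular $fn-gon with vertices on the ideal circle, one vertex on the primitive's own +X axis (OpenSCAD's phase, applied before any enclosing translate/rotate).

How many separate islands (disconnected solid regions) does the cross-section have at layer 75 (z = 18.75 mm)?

At z = 18.75 mm: the cube is not intersected at this z (z outside [0, 18.5]); the r=10 cylinder at (12, 15.5) contributes a regular 32-gon of circumradius 10; Taking the union: only the r=10 cylinder at (12, 15.5) is present, so the union is just that shape — 1 connected region. Overall, the cross-section is a single solid region. Island count = 1.

1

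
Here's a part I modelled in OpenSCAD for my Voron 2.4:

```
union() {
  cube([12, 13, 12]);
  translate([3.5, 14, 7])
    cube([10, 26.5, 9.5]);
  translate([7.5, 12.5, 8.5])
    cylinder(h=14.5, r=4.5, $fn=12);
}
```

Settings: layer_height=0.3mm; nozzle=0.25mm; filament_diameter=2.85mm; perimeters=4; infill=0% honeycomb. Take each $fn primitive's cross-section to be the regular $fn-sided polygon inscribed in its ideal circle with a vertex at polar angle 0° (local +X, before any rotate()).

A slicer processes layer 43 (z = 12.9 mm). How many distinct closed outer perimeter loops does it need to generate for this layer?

At z = 12.9 mm: the cube is not intersected at this z (z outside [0, 12]); the cube at (3.5, 14) is present — its section is the full 10×26.5 rectangle; the cylinder at (7.5, 12.5): section is a regular 12-gon, circumradius r=4.5; Merging all regions: the regions partially overlap (shared area 17.46 mm²), so overlapping operands fuse into one piece — 1 connected region. The result has 1 disconnected region.

1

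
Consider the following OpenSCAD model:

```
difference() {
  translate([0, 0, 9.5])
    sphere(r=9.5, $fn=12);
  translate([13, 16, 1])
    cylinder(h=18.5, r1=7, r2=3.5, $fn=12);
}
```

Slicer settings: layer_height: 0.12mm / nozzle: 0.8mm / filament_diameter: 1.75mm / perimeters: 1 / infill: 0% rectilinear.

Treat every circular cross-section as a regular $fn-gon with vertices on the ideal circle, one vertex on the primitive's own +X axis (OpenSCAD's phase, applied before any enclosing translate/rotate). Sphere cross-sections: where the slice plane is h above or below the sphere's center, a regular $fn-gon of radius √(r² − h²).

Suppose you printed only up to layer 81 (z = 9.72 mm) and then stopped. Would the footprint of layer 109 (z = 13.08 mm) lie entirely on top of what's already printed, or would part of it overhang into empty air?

Compare the two slices. At z = 9.72: the sphere: section is a regular 12-gon, circumradius = √(r²−h²) = √(9.5²−0.22²) = 9.497 (area = (12/2)·9.497²·sin(360°/12) = 270.60 mm²); the cone at (13, 16) (r1=7→r2=3.5) has section circumradius 5.350 here — a regular 12-gon (area = (12/2)·5.350²·sin(360°/12) = 85.88 mm²); Subtracting the remaining from the first: starting from the r=9.5 sphere (270.60 mm²), the cone at (13, 16) misses the remaining region (no effect) — area = 270.60 mm². At z = 13.08: the r=9.5 sphere contributes a regular 12-gon of circumradius √(9.5²−3.58²) = 8.800 (area = (12/2)·8.800²·sin(360°/12) = 232.30 mm²); the cone at (13, 16) contributes a regular 12-gon of circumradius 4.715 (interpolated between r1=7 and r2=3.5 at t=0.653) (area = (12/2)·4.715²·sin(360°/12) = 66.68 mm²); Subtracting the remaining from the first: starting from the r=9.5 sphere (232.30 mm²), the cone at (13, 16) misses the remaining region (no effect) — area = 232.30 mm². Checking containment: the cross-section at z = 13.08 is a subset of the cross-section at z = 9.72.

entirely on top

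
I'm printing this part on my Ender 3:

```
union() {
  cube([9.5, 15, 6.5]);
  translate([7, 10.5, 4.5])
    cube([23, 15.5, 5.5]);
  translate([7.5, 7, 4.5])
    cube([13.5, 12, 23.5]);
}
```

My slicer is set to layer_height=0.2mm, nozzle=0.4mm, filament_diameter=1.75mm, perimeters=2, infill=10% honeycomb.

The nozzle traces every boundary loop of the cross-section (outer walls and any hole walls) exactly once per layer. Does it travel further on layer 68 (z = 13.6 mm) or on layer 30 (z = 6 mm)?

Layer 68 (z = 13.6): the cube is absent (z outside [0, 6.5]); the cube at (7, 10.5) does not reach this height (z outside [4.5, 10]); the 13.5×12 cube at (7.5, 7) contributes its full rectangle (perimeter 51.00 mm); Taking the union: only the 13.5×12 cube at (7.5, 7) is present, so the union is just that shape — boundary = 51.00 mm. So its perimeter = 51.00 mm. Layer 30 (z = 6): the cube is present — its section is the full 9.5×15 rectangle (perimeter 49.00 mm); the cube at (7, 10.5) (footprint 23×15.5) is included at this height (perimeter 77.00 mm); the 13.5×12 cube at (7.5, 7) contributes its full rectangle (perimeter 51.00 mm); Combining (union): the regions partially overlap (shared area 133.00 mm²), so the edge portions inside another operand are dropped and the merged outline is re-measured after clipping — boundary = 112.00 mm. So its perimeter = 112.00 mm. Layer 30 is larger (112.00 vs 51.00 mm).

layer 30 (z = 6 mm)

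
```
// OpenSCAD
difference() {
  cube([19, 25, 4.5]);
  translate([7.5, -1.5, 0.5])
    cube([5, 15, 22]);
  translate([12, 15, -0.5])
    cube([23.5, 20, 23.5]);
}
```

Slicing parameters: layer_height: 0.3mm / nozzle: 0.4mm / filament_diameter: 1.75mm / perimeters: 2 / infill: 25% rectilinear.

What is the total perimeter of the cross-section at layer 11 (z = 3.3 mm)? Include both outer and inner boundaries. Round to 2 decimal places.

115.00 mm

At z = 3.3 mm: the 19×25 cube contributes its full rectangle (perimeter 88.00 mm); the cube at (7.5, -1.5) (footprint 5×15) is included at this height (perimeter 40.00 mm); the cube at (12, 15) is present — its section is the full 23.5×20 rectangle (perimeter 87.00 mm); Taking the first minus the rest: starting from the 19×25 cube, the 5×15 cube at (7.5, -1.5) partially overlaps it — only the 67.50 mm² overlap (of its 75.00 mm²) is removed, clipping the outline; the 23.5×20 cube at (12, 15) partially overlaps it — only the 70.00 mm² overlap (of its 470.00 mm²) is removed, clipping the outline — boundary = 115.00 mm. Overall, the cross-section is a single solid region. Total boundary length (outer) = 115.00 mm.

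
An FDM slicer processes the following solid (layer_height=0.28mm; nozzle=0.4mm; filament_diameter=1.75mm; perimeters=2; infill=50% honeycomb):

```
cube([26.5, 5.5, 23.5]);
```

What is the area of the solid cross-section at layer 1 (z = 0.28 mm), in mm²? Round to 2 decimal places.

145.75 mm²

At z = 0.28 mm: the cube (footprint 26.5×5.5) is included at this height (area 145.75 mm²). Overall, the cross-section is a single solid region. Net area = 145.75 mm².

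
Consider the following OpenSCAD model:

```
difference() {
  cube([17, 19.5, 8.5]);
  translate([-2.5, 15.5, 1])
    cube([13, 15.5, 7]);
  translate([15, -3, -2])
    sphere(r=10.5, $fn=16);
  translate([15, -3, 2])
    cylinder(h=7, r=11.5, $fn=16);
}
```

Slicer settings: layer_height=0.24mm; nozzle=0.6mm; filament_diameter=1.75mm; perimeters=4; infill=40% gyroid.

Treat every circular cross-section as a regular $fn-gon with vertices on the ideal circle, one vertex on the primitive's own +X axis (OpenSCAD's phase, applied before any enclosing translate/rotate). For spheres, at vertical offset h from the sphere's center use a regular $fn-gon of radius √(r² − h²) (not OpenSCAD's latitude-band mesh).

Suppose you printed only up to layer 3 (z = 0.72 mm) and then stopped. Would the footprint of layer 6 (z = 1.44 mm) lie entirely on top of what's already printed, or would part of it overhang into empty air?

Compare the two slices. At z = 0.72: the 17×19.5 cube contributes its full rectangle (area 331.50 mm²); the cube at (-2.5, 15.5) does not reach this height (z outside [1, 8]); the r=10.5 sphere at (15, -3) contributes a regular 16-gon of circumradius √(10.5²−2.72²) = 10.142 (area = (16/2)·10.142²·sin(360°/16) = 314.88 mm²); the cylinder at (15, -3) is absent (z outside [2, 9]); After the difference (first − rest): starting from the 17×19.5 cube (331.50 mm²), the r=10.5 sphere at (15, -3) partially overlaps it — only the 63.07 mm² overlap (of its 314.88 mm²) is removed, clipping the outline — area = 268.43 mm². At z = 1.44: the cube is present — its section is the full 17×19.5 rectangle (area 331.50 mm²); the cube at (-2.5, 15.5) is present — its section is the full 13×15.5 rectangle (area 201.50 mm²); the r=10.5 sphere at (15, -3) contributes a regular 16-gon of circumradius √(10.5²−3.44²) = 9.921 (area = (16/2)·9.921²·sin(360°/16) = 301.30 mm²); the cylinder at (15, -3) does not reach this height (z outside [2, 9]); After the difference (first − rest): starting from the 17×19.5 cube (331.50 mm²), the 13×15.5 cube at (-2.5, 15.5) partially overlaps it — only the 42.00 mm² overlap (of its 201.50 mm²) is removed, clipping the outline; the r=10.5 sphere at (15, -3) partially overlaps it — only the 59.90 mm² overlap (of its 301.30 mm²) is removed, clipping the outline — area = 229.60 mm². Checking containment: at z = 1.44 the cross-section extends beyond the z = 0.72 cross-section by about 3.17 mm².

part overhangs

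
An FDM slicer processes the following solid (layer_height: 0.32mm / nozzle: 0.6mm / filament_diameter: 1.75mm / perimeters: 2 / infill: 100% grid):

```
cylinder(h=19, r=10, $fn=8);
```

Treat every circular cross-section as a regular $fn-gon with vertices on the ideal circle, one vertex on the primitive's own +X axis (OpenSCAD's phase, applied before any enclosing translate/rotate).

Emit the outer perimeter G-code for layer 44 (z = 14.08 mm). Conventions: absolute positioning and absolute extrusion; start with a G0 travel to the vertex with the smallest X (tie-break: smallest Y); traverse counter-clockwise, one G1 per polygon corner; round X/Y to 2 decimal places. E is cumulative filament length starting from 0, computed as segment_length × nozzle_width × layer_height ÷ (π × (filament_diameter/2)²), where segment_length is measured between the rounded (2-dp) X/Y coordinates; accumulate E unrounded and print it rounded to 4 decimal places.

G0 X-10.00 Y0.00 Z14.08
G1 X-7.07 Y-7.07 E0.6109
G1 X0.00 Y-10.00 E1.2218
G1 X7.07 Y-7.07 E1.8327
G1 X10.00 Y0.00 E2.4436
G1 X7.07 Y7.07 E3.0545
G1 X0.00 Y10.00 E3.6654
G1 X-7.07 Y7.07 E4.2763
G1 X-10.00 Y0.00 E4.8872

At z = 14.08 mm: the r=10 cylinder contributes a regular 8-gon of circumradius 10. The outline is a single polygon with 8 vertices. Extrusion per mm of travel: 0.6 × 0.32 / (π × 0.875²) = 0.079824. Accumulating E over each segment gives final E = 4.8872.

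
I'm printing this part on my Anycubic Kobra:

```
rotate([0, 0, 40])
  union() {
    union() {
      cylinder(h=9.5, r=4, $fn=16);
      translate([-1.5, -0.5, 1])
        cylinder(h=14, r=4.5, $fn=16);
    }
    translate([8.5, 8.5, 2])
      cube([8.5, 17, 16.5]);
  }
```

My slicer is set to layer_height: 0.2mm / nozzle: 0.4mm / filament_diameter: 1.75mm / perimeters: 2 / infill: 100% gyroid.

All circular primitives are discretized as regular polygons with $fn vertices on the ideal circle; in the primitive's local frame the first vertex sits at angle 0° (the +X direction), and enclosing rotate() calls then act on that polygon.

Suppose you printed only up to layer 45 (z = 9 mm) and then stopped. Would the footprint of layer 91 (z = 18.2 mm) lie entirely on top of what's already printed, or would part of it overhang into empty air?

entirely on top

Compare the two slices. At z = 9: the cylinder: section is a regular 16-gon, circumradius r=4 (area = (16/2)·4.000²·sin(360°/16) = 48.98 mm²); the r=4.5 cylinder at (-1.5, -0.5) contributes a regular 16-gon of circumradius 4.5 (area = (16/2)·4.500²·sin(360°/16) = 61.99 mm²); Merging all regions: the regions partially overlap — summed areas 110.98 mm² minus the doubly-counted overlap 41.63 mm² gives 69.34 mm² — area = 69.34 mm²; the cube at (8.5, 8.5) is present — its section is the full 8.5×17 rectangle (area 144.50 mm²); Combining (union): the 2 present regions are separate (no shared area or edge), so areas and boundary lengths simply add and each stays a separate island — area = 213.84 mm²; (rotated 40° about Z; rotation is an isometry so areas/perimeters/island counts are preserved). At z = 18.2: the cylinder is not intersected at this z (z outside [0, 9.5]); the cylinder at (-1.5, -0.5) is absent (z outside [1, 15]); Merging all regions: nothing is present at this height; the 8.5×17 cube at (8.5, 8.5) contributes its full rectangle (area 144.50 mm²); Taking the union: only the 8.5×17 cube at (8.5, 8.5) is present, so the union is just that shape — area = 144.50 mm²; (whole slice rotated 40° about Z — lengths, areas and connectivity unchanged). Checking containment: the cross-section at z = 18.2 is a subset of the cross-section at z = 9.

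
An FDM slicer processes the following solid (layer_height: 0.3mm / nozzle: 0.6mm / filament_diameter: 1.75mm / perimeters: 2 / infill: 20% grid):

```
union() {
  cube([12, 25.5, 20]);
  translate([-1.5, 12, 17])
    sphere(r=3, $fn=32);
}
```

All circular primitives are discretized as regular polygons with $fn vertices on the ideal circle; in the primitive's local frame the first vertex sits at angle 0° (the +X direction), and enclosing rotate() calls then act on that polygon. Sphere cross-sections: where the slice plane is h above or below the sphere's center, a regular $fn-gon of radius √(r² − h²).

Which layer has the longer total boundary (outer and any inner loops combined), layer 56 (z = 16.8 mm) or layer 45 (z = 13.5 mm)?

Layer 56 (z = 16.8): the cube (footprint 12×25.5) is included at this height (perimeter 75.00 mm); the sphere at (-1.5, 12): section is a regular 32-gon, circumradius = √(r²−h²) = √(3²−0.2²) = 2.993 (perimeter = 2·32·2.993·sin(180°/32) = 18.78 mm); Taking the union: the regions partially overlap (shared area 5.43 mm²), so the edge portions inside another operand are dropped and the merged outline is re-measured after clipping — boundary = 82.39 mm. So its perimeter = 82.39 mm. Layer 45 (z = 13.5): the cube is present — its section is the full 12×25.5 rectangle (perimeter 75.00 mm); the sphere at (-1.5, 12) is not intersected at this z (|z−center|=3.500 > r=3); Combining (union): only the 12×25.5 cube is present, so the union is just that shape — boundary = 75.00 mm. So its perimeter = 75.00 mm. Layer 56 is larger (82.39 vs 75.00 mm).

layer 56 (z = 16.8 mm)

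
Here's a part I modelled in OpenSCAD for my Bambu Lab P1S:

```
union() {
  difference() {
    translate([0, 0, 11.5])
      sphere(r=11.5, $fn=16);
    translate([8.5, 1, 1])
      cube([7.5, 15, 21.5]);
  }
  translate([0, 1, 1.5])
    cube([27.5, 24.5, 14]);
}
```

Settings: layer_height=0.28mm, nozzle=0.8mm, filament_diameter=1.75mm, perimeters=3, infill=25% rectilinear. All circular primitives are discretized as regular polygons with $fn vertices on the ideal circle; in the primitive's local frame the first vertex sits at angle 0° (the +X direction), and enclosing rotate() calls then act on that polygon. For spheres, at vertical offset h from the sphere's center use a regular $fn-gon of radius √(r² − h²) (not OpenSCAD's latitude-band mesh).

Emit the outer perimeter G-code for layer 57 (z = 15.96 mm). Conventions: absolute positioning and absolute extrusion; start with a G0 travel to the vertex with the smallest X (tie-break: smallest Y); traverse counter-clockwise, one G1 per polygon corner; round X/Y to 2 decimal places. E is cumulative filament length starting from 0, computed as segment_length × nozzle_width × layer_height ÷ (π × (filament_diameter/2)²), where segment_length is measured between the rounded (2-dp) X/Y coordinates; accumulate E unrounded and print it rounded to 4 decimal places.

G0 X-10.60 Y0.00 Z15.96
G1 X-9.79 Y-4.06 E0.3856
G1 X-7.50 Y-7.50 E0.7704
G1 X-4.06 Y-9.79 E1.1553
G1 X0.00 Y-10.60 E1.5408
G1 X4.06 Y-9.79 E1.9264
G1 X7.50 Y-7.50 E2.3112
G1 X9.79 Y-4.06 E2.6961
G1 X10.60 Y0.00 E3.0816
G1 X10.40 Y1.00 E3.1766
G1 X8.50 Y1.00 E3.3535
G1 X8.50 Y5.99 E3.8183
G1 X7.50 Y7.50 E3.9869
G1 X4.06 Y9.79 E4.3718
G1 X0.00 Y10.60 E4.7573
G1 X-4.06 Y9.79 E5.1429
G1 X-7.50 Y7.50 E5.5277
G1 X-9.79 Y4.06 E5.9126
G1 X-10.60 Y0.00 E6.2981

At z = 15.96 mm: the sphere: section is a regular 16-gon, circumradius = √(r²−h²) = √(11.5²−4.46²) = 10.600; the cube at (8.5, 1) (footprint 7.5×15) is included at this height; Subtracting the remaining from the first: starting from the r=11.5 sphere, the 7.5×15 cube at (8.5, 1) partially overlaps it — only the 6.13 mm² overlap (of its 112.50 mm²) is removed, clipping the outline — 1 connected region; the cube at (0, 1) is absent (z outside [1.5, 15.5]); Merging all regions: only the result so far is present, so the union is just that shape — 1 connected region. The outline is a single polygon with 18 vertices. Extrusion per mm of travel: 0.8 × 0.28 / (π × 0.875²) = 0.093128. Accumulating E over each segment gives final E = 6.2981.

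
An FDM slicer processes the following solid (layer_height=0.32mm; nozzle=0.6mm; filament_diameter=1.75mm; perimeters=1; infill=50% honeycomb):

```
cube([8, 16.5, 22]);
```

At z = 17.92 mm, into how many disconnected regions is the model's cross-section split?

1

At z = 17.92 mm: the cube is present — its section is the full 8×16.5 rectangle. The result has 1 disconnected region.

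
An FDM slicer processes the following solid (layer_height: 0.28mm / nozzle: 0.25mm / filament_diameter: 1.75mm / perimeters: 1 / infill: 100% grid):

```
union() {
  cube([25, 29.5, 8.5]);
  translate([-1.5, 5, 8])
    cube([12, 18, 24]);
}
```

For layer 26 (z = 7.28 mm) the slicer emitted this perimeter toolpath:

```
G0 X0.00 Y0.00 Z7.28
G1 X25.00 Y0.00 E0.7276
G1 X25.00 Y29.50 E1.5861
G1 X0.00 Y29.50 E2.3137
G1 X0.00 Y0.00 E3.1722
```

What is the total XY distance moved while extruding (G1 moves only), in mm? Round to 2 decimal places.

Sum the Euclidean lengths of each G1 segment: total = 109.00 mm.

109.00 mm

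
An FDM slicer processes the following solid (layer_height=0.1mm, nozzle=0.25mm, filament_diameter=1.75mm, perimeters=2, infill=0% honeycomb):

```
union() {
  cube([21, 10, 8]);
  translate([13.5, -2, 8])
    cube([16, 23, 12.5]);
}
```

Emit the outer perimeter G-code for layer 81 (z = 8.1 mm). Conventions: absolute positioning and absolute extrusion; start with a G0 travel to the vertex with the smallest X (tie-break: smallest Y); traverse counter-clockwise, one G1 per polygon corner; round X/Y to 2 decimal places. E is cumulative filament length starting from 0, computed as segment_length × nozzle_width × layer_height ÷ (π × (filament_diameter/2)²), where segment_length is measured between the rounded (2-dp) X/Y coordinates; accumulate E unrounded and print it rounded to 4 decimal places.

At z = 8.1 mm: the cube is absent (z outside [0, 8]); the 16×23 cube at (13.5, -2) contributes its full rectangle; Combining (union): only the 16×23 cube at (13.5, -2) is present, so the union is just that shape — 1 connected region. The outline is a single polygon with 4 vertices. Extrusion per mm of travel: 0.25 × 0.1 / (π × 0.875²) = 0.010394. Accumulating E over each segment gives final E = 0.8107.

G0 X13.50 Y-2.00 Z8.10
G1 X29.50 Y-2.00 E0.1663
G1 X29.50 Y21.00 E0.4054
G1 X13.50 Y21.00 E0.5717
G1 X13.50 Y-2.00 E0.8107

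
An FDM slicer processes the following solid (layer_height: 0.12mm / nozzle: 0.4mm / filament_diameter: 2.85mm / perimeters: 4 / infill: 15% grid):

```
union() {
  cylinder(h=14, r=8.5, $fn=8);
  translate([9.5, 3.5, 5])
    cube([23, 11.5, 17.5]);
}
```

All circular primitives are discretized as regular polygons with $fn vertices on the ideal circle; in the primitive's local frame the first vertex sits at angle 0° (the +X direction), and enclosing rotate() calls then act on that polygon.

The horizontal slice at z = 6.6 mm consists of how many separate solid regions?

2

At z = 6.6 mm: the r=8.5 cylinder contributes a regular 8-gon of circumradius 8.5; the cube at (9.5, 3.5) is present — its section is the full 23×11.5 rectangle; Combining (union): the 2 present regions are separate (no shared area or edge), so areas and boundary lengths simply add and each stays a separate island — 2 connected regions. The result has 2 disconnected regions.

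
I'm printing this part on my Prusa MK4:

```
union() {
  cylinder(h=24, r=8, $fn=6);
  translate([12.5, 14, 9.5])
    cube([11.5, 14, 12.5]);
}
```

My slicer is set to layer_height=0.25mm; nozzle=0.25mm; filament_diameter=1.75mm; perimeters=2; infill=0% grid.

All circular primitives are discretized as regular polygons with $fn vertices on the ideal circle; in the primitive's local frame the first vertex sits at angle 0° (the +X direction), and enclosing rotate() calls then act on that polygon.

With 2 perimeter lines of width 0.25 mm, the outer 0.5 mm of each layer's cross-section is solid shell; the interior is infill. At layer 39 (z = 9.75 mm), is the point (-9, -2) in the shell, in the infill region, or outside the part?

outside

At z = 9.75 mm: the r=8 cylinder gives a regular 6-gon of circumradius 8 (constant along its height); the cube at (12.5, 14) is present — its section is the full 11.5×14 rectangle; Combining (union): the 2 present regions are separate (no shared area or edge), so areas and boundary lengths simply add and each stays a separate island — 2 connected regions. Overall, the cross-section has 2 separate islands. The nearest boundary edge runs (-4.00, -6.93)→(-8.00, 0.00); distance from the point to it = 1.87 mm. The point is not inside any of the regions above, so it lies outside the cross-section (1.87 mm from the nearest boundary).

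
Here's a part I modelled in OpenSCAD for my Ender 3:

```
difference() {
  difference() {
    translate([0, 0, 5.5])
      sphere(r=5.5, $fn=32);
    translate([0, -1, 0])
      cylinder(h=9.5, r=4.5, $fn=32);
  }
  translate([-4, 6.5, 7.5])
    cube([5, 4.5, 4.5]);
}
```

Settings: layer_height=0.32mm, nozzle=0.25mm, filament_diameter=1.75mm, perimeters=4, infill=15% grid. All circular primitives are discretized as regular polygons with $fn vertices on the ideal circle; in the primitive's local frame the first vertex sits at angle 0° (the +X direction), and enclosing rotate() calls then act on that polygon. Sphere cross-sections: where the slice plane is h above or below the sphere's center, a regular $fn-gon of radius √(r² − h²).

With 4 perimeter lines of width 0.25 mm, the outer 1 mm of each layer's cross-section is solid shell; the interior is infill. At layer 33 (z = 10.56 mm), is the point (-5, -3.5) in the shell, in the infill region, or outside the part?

At z = 10.56 mm: the r=5.5 sphere slices to a regular 32-gon of circumradius 2.156 (√(r²−h²) with h=5.06 from center); the cylinder at (0, -1) does not reach this height (z outside [0, 9.5]); Subtracting the remaining from the first: none of the subtracted shapes is present at this height, so the r=5.5 sphere is unchanged — 1 connected region; the cube at (-4, 6.5) (footprint 5×4.5) is included at this height; Taking the first minus the rest: starting from the result so far, the 5×4.5 cube at (-4, 6.5) misses the remaining region (no effect) — 1 connected region. Overall, the cross-section is a single solid region. The nearest boundary edge runs (-1.52, -1.52)→(-1.79, -1.20); distance from the point to it = 3.95 mm. The point is not inside any of the regions above, so it lies outside the cross-section (3.95 mm from the nearest boundary).

outside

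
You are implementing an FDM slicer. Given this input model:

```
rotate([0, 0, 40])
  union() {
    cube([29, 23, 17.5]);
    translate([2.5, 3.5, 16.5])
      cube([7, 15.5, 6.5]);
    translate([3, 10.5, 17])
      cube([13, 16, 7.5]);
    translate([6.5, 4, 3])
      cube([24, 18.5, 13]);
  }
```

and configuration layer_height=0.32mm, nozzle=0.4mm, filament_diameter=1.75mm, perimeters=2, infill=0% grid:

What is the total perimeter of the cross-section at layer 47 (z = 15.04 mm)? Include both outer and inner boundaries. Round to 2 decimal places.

107.00 mm

At z = 15.04 mm: the 29×23 cube contributes its full rectangle (perimeter 104.00 mm); the cube at (2.5, 3.5) does not reach this height (z outside [16.5, 23]); the cube at (3, 10.5) does not reach this height (z outside [17, 24.5]); the cube at (6.5, 4) (footprint 24×18.5) is included at this height (perimeter 85.00 mm); Merging all regions: the regions partially overlap (shared area 416.25 mm²), so the edge portions inside another operand are dropped and the merged outline is re-measured after clipping — boundary = 107.00 mm; (whole slice rotated 40° about Z — lengths, areas and connectivity unchanged). Overall, the cross-section is a single solid region. Total boundary length (outer) = 107.00 mm.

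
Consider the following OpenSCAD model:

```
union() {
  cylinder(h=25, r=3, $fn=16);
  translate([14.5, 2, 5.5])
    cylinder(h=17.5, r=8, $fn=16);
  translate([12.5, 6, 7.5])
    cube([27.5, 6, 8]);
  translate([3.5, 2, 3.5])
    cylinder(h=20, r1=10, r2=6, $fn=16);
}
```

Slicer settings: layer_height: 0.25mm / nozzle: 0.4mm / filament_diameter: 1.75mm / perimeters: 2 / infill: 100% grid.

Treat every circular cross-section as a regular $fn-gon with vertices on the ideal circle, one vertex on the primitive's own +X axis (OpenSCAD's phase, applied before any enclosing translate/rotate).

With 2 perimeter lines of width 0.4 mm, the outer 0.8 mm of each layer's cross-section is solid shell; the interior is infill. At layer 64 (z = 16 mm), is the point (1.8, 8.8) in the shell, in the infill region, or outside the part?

At z = 16 mm: the r=3 cylinder contributes a regular 16-gon of circumradius 3; the r=8 cylinder at (14.5, 2) gives a regular 16-gon of circumradius 8 (constant along its height); the cube at (12.5, 6) does not reach this height (z outside [7.5, 15.5]); the cone at (3.5, 2): at t=0.625 of its height the radius interpolates to r₁+(r₂−r₁)t = 7.500, giving a regular 16-gon of that circumradius; Combining (union): the regions partially overlap (shared area 58.98 mm²), so overlapping operands fuse into one piece — 1 connected region. Overall, the cross-section is a single solid region. The nearest boundary edge runs (0.63, 8.93)→(3.50, 9.50); distance from the point to it = 0.35 mm. The point is inside the cross-section, 0.35 mm from the nearest boundary — within the 0.8 mm shell band (2 × 0.4).

shell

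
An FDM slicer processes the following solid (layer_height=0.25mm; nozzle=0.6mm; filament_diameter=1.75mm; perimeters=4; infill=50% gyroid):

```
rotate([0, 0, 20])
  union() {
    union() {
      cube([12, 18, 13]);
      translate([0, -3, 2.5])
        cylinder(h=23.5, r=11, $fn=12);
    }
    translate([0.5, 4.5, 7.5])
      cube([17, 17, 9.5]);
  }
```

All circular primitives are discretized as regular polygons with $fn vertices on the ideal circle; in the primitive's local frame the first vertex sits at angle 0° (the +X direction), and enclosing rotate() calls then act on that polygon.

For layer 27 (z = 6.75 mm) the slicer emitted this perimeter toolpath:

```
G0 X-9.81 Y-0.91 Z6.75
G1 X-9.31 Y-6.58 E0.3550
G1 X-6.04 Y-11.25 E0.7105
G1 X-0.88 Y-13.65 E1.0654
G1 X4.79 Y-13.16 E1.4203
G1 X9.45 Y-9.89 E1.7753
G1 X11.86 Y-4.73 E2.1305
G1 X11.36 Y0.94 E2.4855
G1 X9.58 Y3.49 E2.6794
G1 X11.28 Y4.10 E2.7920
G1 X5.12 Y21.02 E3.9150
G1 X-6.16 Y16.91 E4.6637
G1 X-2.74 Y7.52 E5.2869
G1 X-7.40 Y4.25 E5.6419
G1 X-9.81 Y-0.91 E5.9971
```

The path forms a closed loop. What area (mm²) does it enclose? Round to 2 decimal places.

Apply the shoelace formula to the sequence of (X, Y) vertices; enclosed area = 520.11 mm².

520.11 mm²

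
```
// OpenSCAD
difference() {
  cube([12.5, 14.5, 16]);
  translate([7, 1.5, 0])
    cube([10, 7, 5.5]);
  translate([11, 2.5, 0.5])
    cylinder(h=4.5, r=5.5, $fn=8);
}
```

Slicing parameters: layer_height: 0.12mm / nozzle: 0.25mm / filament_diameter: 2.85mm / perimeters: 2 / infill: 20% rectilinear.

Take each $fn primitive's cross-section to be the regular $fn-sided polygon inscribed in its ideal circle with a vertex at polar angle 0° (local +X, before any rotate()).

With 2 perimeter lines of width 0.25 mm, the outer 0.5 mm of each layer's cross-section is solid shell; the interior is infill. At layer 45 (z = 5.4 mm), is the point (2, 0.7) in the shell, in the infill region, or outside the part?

infill

At z = 5.4 mm: the cube (footprint 12.5×14.5) is included at this height; the cube at (7, 1.5) (footprint 10×7) is included at this height; the cylinder at (11, 2.5) is not intersected at this z (z outside [0.5, 5]); Subtracting the remaining from the first: starting from the 12.5×14.5 cube, the 10×7 cube at (7, 1.5) partially overlaps it — only the 38.50 mm² overlap (of its 70.00 mm²) is removed, clipping the outline — 1 connected region. Overall, the cross-section is a single solid region. The nearest boundary edge runs (12.50, 0.00)→(0.00, 0.00); distance from the point to it = 0.70 mm. The point is inside the cross-section and 0.70 mm from the nearest boundary — more than the 0.5 mm shell width (2 × 0.25), so it's in the infill interior.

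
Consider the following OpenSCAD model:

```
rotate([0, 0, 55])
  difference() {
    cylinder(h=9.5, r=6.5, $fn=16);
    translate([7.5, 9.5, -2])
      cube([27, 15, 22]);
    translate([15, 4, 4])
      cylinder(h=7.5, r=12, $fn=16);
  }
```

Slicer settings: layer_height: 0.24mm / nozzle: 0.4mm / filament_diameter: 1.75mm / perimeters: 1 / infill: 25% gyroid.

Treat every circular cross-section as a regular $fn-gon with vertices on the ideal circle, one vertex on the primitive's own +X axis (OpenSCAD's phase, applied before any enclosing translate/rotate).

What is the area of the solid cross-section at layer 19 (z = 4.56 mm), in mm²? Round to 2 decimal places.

At z = 4.56 mm: the r=6.5 cylinder contributes a regular 16-gon of circumradius 6.5 (area = (16/2)·6.500²·sin(360°/16) = 129.35 mm²); the cube at (7.5, 9.5) (footprint 27×15) is included at this height (area 405.00 mm²); the r=12 cylinder at (15, 4) gives a regular 16-gon of circumradius 12 (constant along its height) (area = (16/2)·12.000²·sin(360°/16) = 440.85 mm²); Subtracting the remaining from the first: starting from the r=6.5 cylinder (129.35 mm²), the 27×15 cube at (7.5, 9.5) misses the remaining region (no effect); the r=12 cylinder at (15, 4) partially overlaps it — only the 16.87 mm² overlap (of its 440.85 mm²) is removed, clipping the outline — area = 112.48 mm²; (rotated 55° about Z; rotation is an isometry so areas/perimeters/island counts are preserved). Overall, the cross-section is a single solid region. Net area = 112.48 mm².

112.48 mm²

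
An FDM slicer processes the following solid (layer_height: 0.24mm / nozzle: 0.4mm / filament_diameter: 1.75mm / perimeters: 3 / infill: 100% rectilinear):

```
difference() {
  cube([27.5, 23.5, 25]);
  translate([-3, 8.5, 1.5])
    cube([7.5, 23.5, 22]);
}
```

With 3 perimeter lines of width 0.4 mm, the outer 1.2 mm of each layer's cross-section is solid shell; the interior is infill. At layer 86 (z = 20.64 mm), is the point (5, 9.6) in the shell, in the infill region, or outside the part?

At z = 20.64 mm: the 27.5×23.5 cube contributes its full rectangle; the cube at (-3, 8.5) (footprint 7.5×23.5) is included at this height; After the difference (first − rest): starting from the 27.5×23.5 cube, the 7.5×23.5 cube at (-3, 8.5) partially overlaps it — only the 67.50 mm² overlap (of its 176.25 mm²) is removed, clipping the outline — 1 connected region. Overall, the cross-section is a single solid region. The nearest boundary edge runs (4.50, 8.50)→(4.50, 23.50); distance from the point to it = 0.50 mm. The point is inside the cross-section, 0.50 mm from the nearest boundary — within the 1.2 mm shell band (3 × 0.4).

shell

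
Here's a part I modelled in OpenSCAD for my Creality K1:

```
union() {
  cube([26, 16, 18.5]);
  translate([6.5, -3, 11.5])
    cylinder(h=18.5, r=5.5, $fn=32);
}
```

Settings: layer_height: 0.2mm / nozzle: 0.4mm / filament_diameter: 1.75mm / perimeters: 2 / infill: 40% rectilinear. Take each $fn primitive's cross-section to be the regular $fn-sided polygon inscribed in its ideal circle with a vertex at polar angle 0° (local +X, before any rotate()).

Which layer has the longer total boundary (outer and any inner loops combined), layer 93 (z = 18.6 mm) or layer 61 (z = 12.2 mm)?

layer 61 (z = 12.2 mm)

Layer 93 (z = 18.6): the cube is absent (z outside [0, 18.5]); the r=5.5 cylinder at (6.5, -3) contributes a regular 32-gon of circumradius 5.5 (perimeter = 2·32·5.500·sin(180°/32) = 34.50 mm); Combining (union): only the r=5.5 cylinder at (6.5, -3) is present, so the union is just that shape — boundary = 34.50 mm. So its perimeter = 34.50 mm. Layer 61 (z = 12.2): the cube is present — its section is the full 26×16 rectangle (perimeter 84.00 mm); the r=5.5 cylinder at (6.5, -3) contributes a regular 32-gon of circumradius 5.5 (perimeter = 2·32·5.500·sin(180°/32) = 34.50 mm); Merging all regions: the regions partially overlap (shared area 16.04 mm²), so the edge portions inside another operand are dropped and the merged outline is re-measured after clipping — boundary = 98.39 mm. So its perimeter = 98.39 mm. Layer 61 is larger (98.39 vs 34.50 mm).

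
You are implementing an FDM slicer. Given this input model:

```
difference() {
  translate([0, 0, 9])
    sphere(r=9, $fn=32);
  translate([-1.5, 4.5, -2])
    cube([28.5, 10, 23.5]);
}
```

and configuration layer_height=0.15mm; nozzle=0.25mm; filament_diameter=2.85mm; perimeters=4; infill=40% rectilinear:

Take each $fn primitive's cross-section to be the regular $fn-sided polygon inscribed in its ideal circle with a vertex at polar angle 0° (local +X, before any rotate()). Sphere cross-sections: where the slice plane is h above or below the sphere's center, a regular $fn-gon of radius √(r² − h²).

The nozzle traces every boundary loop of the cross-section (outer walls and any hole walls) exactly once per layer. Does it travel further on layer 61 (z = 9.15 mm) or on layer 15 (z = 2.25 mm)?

layer 61 (z = 9.15 mm)

Layer 61 (z = 9.15): the sphere: section is a regular 32-gon, circumradius = √(r²−h²) = √(9²−0.15²) = 8.999 (perimeter = 2·32·8.999·sin(180°/32) = 56.45 mm); the cube at (-1.5, 4.5) is present — its section is the full 28.5×10 rectangle (perimeter 77.00 mm); Taking the first minus the rest: starting from the r=9 sphere, the 28.5×10 cube at (-1.5, 4.5) partially overlaps it — only the 31.23 mm² overlap (of its 285.00 mm²) is removed, clipping the outline — boundary = 59.16 mm. So its perimeter = 59.16 mm. Layer 15 (z = 2.25): the sphere: section is a regular 32-gon, circumradius = √(r²−h²) = √(9²−6.75²) = 5.953 (perimeter = 2·32·5.953·sin(180°/32) = 37.34 mm); the 28.5×10 cube at (-1.5, 4.5) contributes its full rectangle (perimeter 77.00 mm); After the difference (first − rest): starting from the r=9 sphere, the 28.5×10 cube at (-1.5, 4.5) partially overlaps it — only the 5.85 mm² overlap (of its 285.00 mm²) is removed, clipping the outline — boundary = 38.20 mm. So its perimeter = 38.20 mm. Layer 61 is larger (59.16 vs 38.20 mm).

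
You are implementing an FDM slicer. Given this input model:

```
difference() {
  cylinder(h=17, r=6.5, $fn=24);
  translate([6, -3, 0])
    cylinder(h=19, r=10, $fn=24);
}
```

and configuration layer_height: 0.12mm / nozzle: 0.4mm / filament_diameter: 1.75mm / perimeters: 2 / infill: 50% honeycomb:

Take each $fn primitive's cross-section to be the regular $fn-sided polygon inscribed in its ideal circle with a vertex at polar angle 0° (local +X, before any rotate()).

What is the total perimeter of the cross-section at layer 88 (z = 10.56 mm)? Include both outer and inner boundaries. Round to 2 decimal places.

32.46 mm

At z = 10.56 mm: the r=6.5 cylinder contributes a regular 24-gon of circumradius 6.5 (perimeter = 2·24·6.500·sin(180°/24) = 40.72 mm); the r=10 cylinder at (6, -3) contributes a regular 24-gon of circumradius 10 (perimeter = 2·24·10.000·sin(180°/24) = 62.65 mm); Taking the first minus the rest: starting from the r=6.5 cylinder, the r=10 cylinder at (6, -3) partially overlaps it — only the 97.65 mm² overlap (of its 310.58 mm²) is removed, clipping the outline — boundary = 32.46 mm. Overall, the cross-section is a single solid region. Total boundary length (outer) = 32.46 mm.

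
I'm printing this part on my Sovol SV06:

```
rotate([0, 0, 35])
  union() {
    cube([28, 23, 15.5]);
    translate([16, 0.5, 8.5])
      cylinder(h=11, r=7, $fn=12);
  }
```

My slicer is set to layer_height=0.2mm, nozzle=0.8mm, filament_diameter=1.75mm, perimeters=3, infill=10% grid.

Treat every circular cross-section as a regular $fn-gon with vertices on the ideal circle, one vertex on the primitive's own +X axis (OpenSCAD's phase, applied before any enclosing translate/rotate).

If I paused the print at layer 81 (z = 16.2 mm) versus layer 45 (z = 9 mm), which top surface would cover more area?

layer 45 (z = 9 mm)

Layer 81 (z = 16.2): the cube does not reach this height (z outside [0, 15.5]); the r=7 cylinder at (16, 0.5) gives a regular 12-gon of circumradius 7 (constant along its height) (area = (12/2)·7.000²·sin(360°/12) = 147.00 mm²); Merging all regions: only the r=7 cylinder at (16, 0.5) is present, so the union is just that shape — area = 147.00 mm²; (whole slice rotated 35° about Z — lengths, areas and connectivity unchanged). So its area = 147.00 mm². Layer 45 (z = 9): the cube is present — its section is the full 28×23 rectangle (area 644.00 mm²); the r=7 cylinder at (16, 0.5) contributes a regular 12-gon of circumradius 7 (area = (12/2)·7.000²·sin(360°/12) = 147.00 mm²); Combining (union): the regions partially overlap — summed areas 791.00 mm² minus the doubly-counted overlap 80.43 mm² gives 710.57 mm² — area = 710.57 mm²; (whole slice rotated 35° about Z — lengths, areas and connectivity unchanged). So its area = 710.57 mm². Layer 45 is larger (710.57 vs 147.00 mm²).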